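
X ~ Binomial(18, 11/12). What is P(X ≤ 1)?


P(X ≤ 1) = Σ P(X=i) for i=0..1
P(X=0) = 1/26623333280885243904
P(X=1) = 11/1479074071160291328
Sum = 199/26623333280885243904

P(X ≤ 1) = 199/26623333280885243904 ≈ 0.00%


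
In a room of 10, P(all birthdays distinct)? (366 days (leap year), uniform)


P(all different) = Π(366-i)/366 for i=0..9
= (366/366)×(365/366)×...×(357/366)
= 0.883355

P ≈ 0.8834 ≈ 88.34%


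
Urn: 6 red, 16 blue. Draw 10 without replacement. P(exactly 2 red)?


Hypergeometric: C(6,2)×C(16,8)/C(22,10)
= 15×12870/646646 = 675/2261

P(X=2) = 675/2261 ≈ 29.85%


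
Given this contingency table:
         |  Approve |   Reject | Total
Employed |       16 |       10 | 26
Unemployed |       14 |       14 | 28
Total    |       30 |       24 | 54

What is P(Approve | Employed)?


P(Approve | Employed) = 16/(16+10) = 16/26 = 8/13

P(Approve|Employed) = 8/13 ≈ 61.54%


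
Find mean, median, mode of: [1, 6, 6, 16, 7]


Sorted: [1, 6, 6, 7, 16]
Mean = 36/5
Median = 6
Freq: {1: 1, 6: 2, 16: 1, 7: 1}
Mode: [6]

Mean=36/5, Median=6, Mode=6


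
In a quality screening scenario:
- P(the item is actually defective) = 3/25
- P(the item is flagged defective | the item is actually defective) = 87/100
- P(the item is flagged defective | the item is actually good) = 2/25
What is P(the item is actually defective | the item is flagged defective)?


Using Bayes' theorem:
P(A|B) = P(B|A)·P(A) / P(B)

P(the item is flagged defective) = 87/100 × 3/25 + 2/25 × 22/25
= 261/2500 + 44/625 = 437/2500

P(the item is actually defective|the item is flagged defective) = (261/2500) / (437/2500) = 261/437

P(the item is actually defective|the item is flagged defective) = 261/437 ≈ 59.73%


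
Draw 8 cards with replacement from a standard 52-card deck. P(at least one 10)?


P(not a 10) = 48/52 = 12/13
P(none in 8 draws) = (12/13)^8 = 429981696/815730721
P(≥1 10) = 1 - 429981696/815730721 = 385749025/815730721

P = 385749025/815730721 ≈ 47.29%


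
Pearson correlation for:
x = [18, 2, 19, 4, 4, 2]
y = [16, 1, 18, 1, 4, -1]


n=6, Σx=49, Σy=39, Σxy=650, Σx²=725, Σy²=599
r = (6×650 - 49×39)/√((6×725 - 49²)(6×599 - 39²))
= 1989/√(1949×2073) = 1989/√4040277 ≈ 1989/2010.0440 ≈ 0.9895

r ≈ 0.9895


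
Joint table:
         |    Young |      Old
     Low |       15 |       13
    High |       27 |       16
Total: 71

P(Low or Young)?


P(Low∨Young) = P(Low) + P(Young) - P(Low∧Young)
= (28 + 42 - 15)/71 = 55/71

P = 55/71 ≈ 77.46%


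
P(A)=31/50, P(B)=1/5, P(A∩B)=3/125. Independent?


P(A)×P(B) = 31/250
P(A∩B) = 3/125
Not equal → NOT independent

No, not independent


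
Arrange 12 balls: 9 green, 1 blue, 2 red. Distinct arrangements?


12!/(9!×1!×2!) = 660

660


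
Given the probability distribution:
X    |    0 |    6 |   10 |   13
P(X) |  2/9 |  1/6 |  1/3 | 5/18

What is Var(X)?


E[X] = 143/18
E[X²] = 1553/18
Var(X) = E[X²] - (E[X])² = 1553/18 - 20449/324 = 7505/324

Var(X) = 7505/324 ≈ 23.1636


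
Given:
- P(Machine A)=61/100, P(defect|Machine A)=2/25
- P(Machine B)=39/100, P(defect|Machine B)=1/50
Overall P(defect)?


P(B) = Σ P(B|Aᵢ)×P(Aᵢ)
  2/25×61/100 = 61/1250
  1/50×39/100 = 39/5000
Sum = 283/5000

P(defect) = 283/5000 ≈ 5.66%


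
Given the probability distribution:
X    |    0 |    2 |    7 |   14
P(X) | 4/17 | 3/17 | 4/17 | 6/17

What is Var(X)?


E[X] = 118/17
E[X²] = 1384/17
Var(X) = E[X²] - (E[X])² = 1384/17 - 13924/289 = 9604/289

Var(X) = 9604/289 ≈ 33.2318


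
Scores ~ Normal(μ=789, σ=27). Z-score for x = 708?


z = (x - μ)/σ = (708 - 789)/27 = -3.0

z = -3.0


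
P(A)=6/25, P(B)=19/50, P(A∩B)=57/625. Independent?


P(A)×P(B) = 57/625
P(A∩B) = 57/625
Equal ✓ → Independent

Yes, independent


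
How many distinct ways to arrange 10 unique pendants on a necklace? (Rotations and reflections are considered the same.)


Free circular arrangements: rotations and reflections both identified.
(n-1)!/2 = 9!/2 = 362880/2 = 181440

181440


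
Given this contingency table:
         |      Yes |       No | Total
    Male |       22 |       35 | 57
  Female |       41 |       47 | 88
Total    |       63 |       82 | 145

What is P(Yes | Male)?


P(Yes | Male) = 22/(22+35) = 22/57

P(Yes|Male) = 22/57 ≈ 38.60%


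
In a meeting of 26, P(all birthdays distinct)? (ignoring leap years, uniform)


P(all different) = Π(365-i)/365 for i=0..25
= (365/365)×(364/365)×...×(340/365)
= 0.401759

P ≈ 0.4018 ≈ 40.18%


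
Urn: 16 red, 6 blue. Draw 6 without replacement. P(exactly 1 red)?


Hypergeometric: C(16,1)×C(6,5)/C(22,6)
= 16×6/74613 = 32/24871

P(X=1) = 32/24871 ≈ 0.13%


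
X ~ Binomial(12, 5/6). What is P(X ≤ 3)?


P(X ≤ 3) = Σ P(X=i) for i=0..3
P(X=0) = 1/2176782336
P(X=1) = 5/181398528
P(X=2) = 275/362797056
P(X=3) = 6875/544195584
Sum = 9737/725594112

P(X ≤ 3) = 9737/725594112 ≈ 0.00%


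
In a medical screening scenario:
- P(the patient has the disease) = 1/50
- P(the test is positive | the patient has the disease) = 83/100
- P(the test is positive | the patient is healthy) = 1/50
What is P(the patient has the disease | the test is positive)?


Using Bayes' theorem:
P(A|B) = P(B|A)·P(A) / P(B)

P(the test is positive) = 83/100 × 1/50 + 1/50 × 49/50
= 83/5000 + 49/2500 = 181/5000

P(the patient has the disease|the test is positive) = (83/5000) / (181/5000) = 83/181

P(the patient has the disease|the test is positive) = 83/181 ≈ 45.86%


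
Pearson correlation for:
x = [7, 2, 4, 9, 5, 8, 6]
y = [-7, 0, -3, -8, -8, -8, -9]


n=7, Σx=41, Σy=-43, Σxy=-291, Σx²=275, Σy²=331
r = (7×(-291) - 41×(-43))/√((7×275 - 41²)(7×331 - (-43)²))
= -274/√(244×468) = -274/√114192 ≈ -274/337.9231 ≈ -0.8108

r ≈ -0.8108


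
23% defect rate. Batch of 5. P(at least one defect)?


P(all good) = (77/100)^5 = 2706784157/10000000000
P(≥1 defect) = 7293215843/10000000000

P = 7293215843/10000000000 ≈ 72.93%


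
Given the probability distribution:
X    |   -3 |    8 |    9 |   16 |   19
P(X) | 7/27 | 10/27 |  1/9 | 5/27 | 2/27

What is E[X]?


E[X] = Σ x·P(X=x)
= (-3)×(7/27) + (8)×(10/27) + (9)×(1/9) + (16)×(5/27) + (19)×(2/27)
= 68/9

E[X] = 68/9


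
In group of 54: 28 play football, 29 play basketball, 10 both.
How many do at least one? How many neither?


|A∪B| = 28+29-10 = 47
Neither = 54-47 = 7

At least one: 47; Neither: 7


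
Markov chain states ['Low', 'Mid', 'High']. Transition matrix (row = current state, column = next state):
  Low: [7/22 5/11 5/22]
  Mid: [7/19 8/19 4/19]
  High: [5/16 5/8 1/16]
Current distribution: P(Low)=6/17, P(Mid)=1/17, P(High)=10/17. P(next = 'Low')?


P(next=Low) = Σᵢ P(now=i)×P(i→Low)
= 6/17×7/22 + 1/17×7/19 + 10/17×5/16
= 21/187 + 7/323 + 25/136 = 9033/28424

P = 9033/28424 ≈ 0.3178


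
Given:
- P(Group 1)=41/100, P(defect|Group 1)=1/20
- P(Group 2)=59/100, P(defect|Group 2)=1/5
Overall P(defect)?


P(B) = Σ P(B|Aᵢ)×P(Aᵢ)
  1/20×41/100 = 41/2000
  1/5×59/100 = 59/500
Sum = 277/2000

P(defect) = 277/2000 ≈ 13.85%


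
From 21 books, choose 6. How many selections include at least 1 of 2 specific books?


Complement: C(21,6) - C(19,6) = 54264 - 27132 = 27132

27132


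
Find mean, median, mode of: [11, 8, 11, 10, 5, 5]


Sorted: [5, 5, 8, 10, 11, 11]
Mean = 50/6 = 25/3
Median = 9
Freq: {11: 2, 8: 1, 10: 1, 5: 2}
Mode: [5, 11]

Mean=25/3, Median=9, Mode=[5, 11]


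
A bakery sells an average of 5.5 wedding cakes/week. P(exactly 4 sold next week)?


Poisson(λ=5.5): P(X=4) = e^(-λ)×λ^k/k!
= e^(-5.5) × 5.5^4 / 4!
≈ 0.004086771438 × 915.0625 / 24 ≈ 0.155819

P(X=4) ≈ 0.155819 ≈ 15.58%


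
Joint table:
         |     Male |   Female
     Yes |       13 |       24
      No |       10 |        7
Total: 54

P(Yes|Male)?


P(Yes|Male) = 13/(13+10) = 13/23

P = 13/23 ≈ 56.52%


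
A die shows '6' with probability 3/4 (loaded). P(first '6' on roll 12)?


Geometric: P(X=12) = (1-p)^(k-1)×p = (1/4)^11×3/4 = 3/16777216

P(X=12) = 3/16777216 ≈ 0.00%


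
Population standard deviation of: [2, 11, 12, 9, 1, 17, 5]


Mean = 57/7
  (2-57/7)²=1849/49
  (11-57/7)²=400/49
  (12-57/7)²=729/49
  (9-57/7)²=36/49
  (1-57/7)²=2500/49
  (17-57/7)²=3844/49
  (5-57/7)²=484/49
Σ(x-μ)² = 1406/7
σ² = (1406/7)/7 = 1406/49

σ = √(1406/49) ≈ 5.3567


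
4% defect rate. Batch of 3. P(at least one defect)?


P(all good) = (24/25)^3 = 13824/15625
P(≥1 defect) = 1801/15625

P = 1801/15625 ≈ 11.53%


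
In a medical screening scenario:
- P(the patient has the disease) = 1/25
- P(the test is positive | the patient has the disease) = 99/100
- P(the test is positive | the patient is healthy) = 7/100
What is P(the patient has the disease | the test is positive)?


Using Bayes' theorem:
P(A|B) = P(B|A)·P(A) / P(B)

P(the test is positive) = 99/100 × 1/25 + 7/100 × 24/25
= 99/2500 + 42/625 = 267/2500

P(the patient has the disease|the test is positive) = (99/2500) / (267/2500) = 33/89

P(the patient has the disease|the test is positive) = 33/89 ≈ 37.08%


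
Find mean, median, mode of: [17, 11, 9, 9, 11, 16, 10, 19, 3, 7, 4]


Sorted: [3, 4, 7, 9, 9, 10, 11, 11, 16, 17, 19]
Mean = 116/11
Median = 10
Freq: {17: 1, 11: 2, 9: 2, 16: 1, 10: 1, 19: 1, 3: 1, 7: 1, 4: 1}
Mode: [9, 11]

Mean=116/11, Median=10, Mode=[9, 11]


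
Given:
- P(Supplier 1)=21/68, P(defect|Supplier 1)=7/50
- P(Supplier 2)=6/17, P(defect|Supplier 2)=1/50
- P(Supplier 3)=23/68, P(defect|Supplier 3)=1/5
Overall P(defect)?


P(B) = Σ P(B|Aᵢ)×P(Aᵢ)
  7/50×21/68 = 147/3400
  1/50×6/17 = 3/425
  1/5×23/68 = 23/340
Sum = 401/3400

P(defect) = 401/3400 ≈ 11.79%


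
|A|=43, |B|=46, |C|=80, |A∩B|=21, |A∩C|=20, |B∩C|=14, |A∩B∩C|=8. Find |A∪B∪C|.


|A∪B∪C| = 43+46+80-21-20-14+8 = 122

|A∪B∪C| = 122


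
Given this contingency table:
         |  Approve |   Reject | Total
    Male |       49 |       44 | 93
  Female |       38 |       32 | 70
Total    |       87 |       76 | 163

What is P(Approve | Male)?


P(Approve | Male) = 49/(49+44) = 49/93

P(Approve|Male) = 49/93 ≈ 52.69%


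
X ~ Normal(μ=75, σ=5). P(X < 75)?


z = (75-75)/5 = 0.0
P(Z < 0.0) = 0.5000

P(X < 75) ≈ 0.5000


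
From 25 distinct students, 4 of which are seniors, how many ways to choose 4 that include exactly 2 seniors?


Choose 2 of the 4 seniors and 2 of the other 21 students:
C(4,2)×C(21,2) = 6×210 = 1260

1260


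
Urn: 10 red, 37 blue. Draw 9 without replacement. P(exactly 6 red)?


Hypergeometric: C(10,6)×C(37,3)/C(47,9)
= 210×7770/1362649145 = 326340/272529829

P(X=6) = 326340/272529829 ≈ 0.12%


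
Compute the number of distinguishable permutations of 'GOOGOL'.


Letters: 6, freq: {'G': 2, 'O': 3, 'L': 1}
6!/(2!×3!×1!) = 720/12 = 60

60


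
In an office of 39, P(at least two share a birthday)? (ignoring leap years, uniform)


P(all different) = Π(365-i)/365 for i=0..38
= 0.121780
P(match) = 1 - 0.121780 = 0.878220

P ≈ 0.8782 ≈ 87.82%


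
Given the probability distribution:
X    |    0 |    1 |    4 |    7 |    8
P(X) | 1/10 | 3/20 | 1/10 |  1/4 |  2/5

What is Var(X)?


E[X] = 11/2
E[X²] = 198/5
Var(X) = E[X²] - (E[X])² = 198/5 - 121/4 = 187/20

Var(X) = 187/20 ≈ 9.3500


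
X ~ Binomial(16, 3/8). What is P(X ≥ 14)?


P(X ≥ 14) = Σ P(X=i) for i=14..16
P(X=14) = 1793613375/35184372088832
P(X=15) = 71744535/17592186044416
P(X=16) = 43046721/281474976710656
Sum = 15539866281/281474976710656

P(X ≥ 14) = 15539866281/281474976710656 ≈ 0.01%


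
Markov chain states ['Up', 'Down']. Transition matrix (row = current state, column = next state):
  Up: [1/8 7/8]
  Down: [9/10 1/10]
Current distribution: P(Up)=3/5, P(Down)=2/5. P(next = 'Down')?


P(next=Down) = Σᵢ P(now=i)×P(i→Down)
= 3/5×7/8 + 2/5×1/10
= 21/40 + 1/25 = 113/200

P = 113/200 ≈ 0.5650


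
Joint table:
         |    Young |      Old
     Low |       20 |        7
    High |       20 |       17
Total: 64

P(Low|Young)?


P(Low|Young) = 20/(20+20) = 20/40 = 1/2

P = 1/2 ≈ 50.00%


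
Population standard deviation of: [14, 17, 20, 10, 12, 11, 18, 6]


Mean = 108/8 = 27/2
  (14-27/2)²=1/4
  (17-27/2)²=49/4
  (20-27/2)²=169/4
  (10-27/2)²=49/4
  (12-27/2)²=9/4
  (11-27/2)²=25/4
  (18-27/2)²=81/4
  (6-27/2)²=225/4
Σ(x-μ)² = 152
σ² = 152/8 = 19

σ = √(19) ≈ 4.3589


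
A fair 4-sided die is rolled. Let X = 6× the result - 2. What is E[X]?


E[die] = (1+4)/2 = 5/2
E[X] = 6×5/2 - 2 = 13

E[X] = 13


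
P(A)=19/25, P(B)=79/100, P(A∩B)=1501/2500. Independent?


P(A)×P(B) = 1501/2500
P(A∩B) = 1501/2500
Equal ✓ → Independent

Yes, independent


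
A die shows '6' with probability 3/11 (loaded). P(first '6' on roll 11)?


Geometric: P(X=11) = (1-p)^(k-1)×p = (8/11)^10×3/11 = 3221225472/285311670611

P(X=11) = 3221225472/285311670611 ≈ 1.13%


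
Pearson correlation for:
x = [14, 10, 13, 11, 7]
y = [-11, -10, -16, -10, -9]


n=5, Σx=55, Σy=-56, Σxy=-635, Σx²=635, Σy²=658
r = (5×(-635) - 55×(-56))/√((5×635 - 55²)(5×658 - (-56)²))
= -95/√(150×154) = -95/√23100 ≈ -95/151.9868 ≈ -0.6251

r ≈ -0.6251


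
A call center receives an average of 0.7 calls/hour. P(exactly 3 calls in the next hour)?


Poisson(λ=0.7): P(X=3) = e^(-λ)×λ^k/k!
= e^(-0.7) × 0.7^3 / 3!
≈ 0.4965853038 × 0.343 / 6 ≈ 0.028388

P(X=3) ≈ 0.028388 ≈ 2.84%


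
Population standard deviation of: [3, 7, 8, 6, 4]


Mean = 28/5
  (3-28/5)²=169/25
  (7-28/5)²=49/25
  (8-28/5)²=144/25
  (6-28/5)²=4/25
  (4-28/5)²=64/25
Σ(x-μ)² = 86/5
σ² = (86/5)/5 = 86/25

σ = √(86/25) ≈ 1.8547


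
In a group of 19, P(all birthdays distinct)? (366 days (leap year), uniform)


P(all different) = Π(366-i)/366 for i=0..18
= (366/366)×(365/366)×...×(348/366)
= 0.621705

P ≈ 0.6217 ≈ 62.17%


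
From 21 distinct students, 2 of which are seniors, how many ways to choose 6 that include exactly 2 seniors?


Choose 2 of the 2 seniors and 4 of the other 19 students:
C(2,2)×C(19,4) = 1×3876 = 3876

3876


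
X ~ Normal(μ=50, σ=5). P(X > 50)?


z = (50-50)/5 = 0.0
P(X > 50) = 1 - P(Z ≤ 0.0) = 1 - 0.5000 = 0.5000

P(X > 50) ≈ 0.5000


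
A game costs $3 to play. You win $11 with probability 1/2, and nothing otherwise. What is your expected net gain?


E[gain] = (11-3)×1/2 + (-3)×1/2
= 4 - 3/2 = 5/2

Expected net gain = $5/2 ≈ $2.50


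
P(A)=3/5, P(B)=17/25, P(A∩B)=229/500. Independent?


P(A)×P(B) = 51/125
P(A∩B) = 229/500
Not equal → NOT independent

No, not independent


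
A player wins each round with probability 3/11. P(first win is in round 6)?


Geometric: P(X=6) = (1-p)^(k-1)×p = (8/11)^5×3/11 = 98304/1771561

P(X=6) = 98304/1771561 ≈ 5.55%


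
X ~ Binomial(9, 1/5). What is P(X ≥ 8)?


P(X ≥ 8) = Σ P(X=i) for i=8..9
P(X=8) = 36/1953125
P(X=9) = 1/1953125
Sum = 37/1953125

P(X ≥ 8) = 37/1953125 ≈ 0.00%


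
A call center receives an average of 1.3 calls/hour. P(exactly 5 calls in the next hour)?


Poisson(λ=1.3): P(X=5) = e^(-λ)×λ^k/k!
= e^(-1.3) × 1.3^5 / 5!
≈ 0.272531793 × 3.71293 / 120 ≈ 0.008432

P(X=5) ≈ 0.008432 ≈ 0.84%


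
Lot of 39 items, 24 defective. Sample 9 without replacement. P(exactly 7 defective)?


Hypergeometric: C(24,7)×C(15,2)/C(39,9)
= 346104×105/211915132 = 43470/253487

P(X=7) = 43470/253487 ≈ 17.15%


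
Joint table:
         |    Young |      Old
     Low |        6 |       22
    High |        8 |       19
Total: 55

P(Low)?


P(Low) = (6+22)/55 = 28/55

P(Low) = 28/55 ≈ 50.91%


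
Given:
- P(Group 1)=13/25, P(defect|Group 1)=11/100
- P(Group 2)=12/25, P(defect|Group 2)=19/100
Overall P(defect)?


P(B) = Σ P(B|Aᵢ)×P(Aᵢ)
  11/100×13/25 = 143/2500
  19/100×12/25 = 57/625
Sum = 371/2500

P(defect) = 371/2500 ≈ 14.84%


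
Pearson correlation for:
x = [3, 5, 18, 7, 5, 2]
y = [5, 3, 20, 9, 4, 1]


n=6, Σx=40, Σy=42, Σxy=475, Σx²=436, Σy²=532
r = (6×475 - 40×42)/√((6×436 - 40²)(6×532 - 42²))
= 1170/√(1016×1428) = 1170/√1450848 ≈ 1170/1204.5115 ≈ 0.9713

r ≈ 0.9713


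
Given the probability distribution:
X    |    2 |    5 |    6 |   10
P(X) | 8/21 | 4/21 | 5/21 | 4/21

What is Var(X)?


E[X] = 106/21
E[X²] = 712/21
Var(X) = E[X²] - (E[X])² = 712/21 - 11236/441 = 3716/441

Var(X) = 3716/441 ≈ 8.4263


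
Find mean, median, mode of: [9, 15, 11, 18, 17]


Sorted: [9, 11, 15, 17, 18]
Mean = 70/5 = 14
Median = 15
Freq: {9: 1, 15: 1, 11: 1, 18: 1, 17: 1}
Mode: No mode

Mean=14, Median=15, Mode=No mode


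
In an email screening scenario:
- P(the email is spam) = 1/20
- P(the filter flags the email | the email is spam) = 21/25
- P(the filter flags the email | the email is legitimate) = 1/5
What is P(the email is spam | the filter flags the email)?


Using Bayes' theorem:
P(A|B) = P(B|A)·P(A) / P(B)

P(the filter flags the email) = 21/25 × 1/20 + 1/5 × 19/20
= 21/500 + 19/100 = 29/125

P(the email is spam|the filter flags the email) = (21/500) / (29/125) = 21/116

P(the email is spam|the filter flags the email) = 21/116 ≈ 18.10%


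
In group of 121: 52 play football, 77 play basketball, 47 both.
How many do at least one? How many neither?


|A∪B| = 52+77-47 = 82
Neither = 121-82 = 39

At least one: 82; Neither: 39


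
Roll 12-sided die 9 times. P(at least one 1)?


P(no 1)^9 = (11/12)^9 = 2357947691/5159780352
P(≥1) = 1 - 2357947691/5159780352 = 2801832661/5159780352

P = 2801832661/5159780352 ≈ 54.30%


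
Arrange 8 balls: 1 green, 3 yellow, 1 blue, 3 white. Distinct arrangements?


8!/(1!×3!×1!×3!) = 1120

1120


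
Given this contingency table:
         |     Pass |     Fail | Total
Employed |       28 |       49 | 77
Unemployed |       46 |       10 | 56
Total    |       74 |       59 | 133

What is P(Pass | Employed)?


P(Pass | Employed) = 28/(28+49) = 28/77 = 4/11

P(Pass|Employed) = 4/11 ≈ 36.36%


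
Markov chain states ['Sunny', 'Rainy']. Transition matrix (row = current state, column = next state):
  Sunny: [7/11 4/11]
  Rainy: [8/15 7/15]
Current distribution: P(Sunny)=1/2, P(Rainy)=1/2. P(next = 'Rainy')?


P(next=Rainy) = Σᵢ P(now=i)×P(i→Rainy)
= 1/2×4/11 + 1/2×7/15
= 2/11 + 7/30 = 137/330

P = 137/330 ≈ 0.4152


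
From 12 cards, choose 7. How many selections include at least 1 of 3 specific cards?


Complement: C(12,7) - C(9,7) = 792 - 36 = 756

756


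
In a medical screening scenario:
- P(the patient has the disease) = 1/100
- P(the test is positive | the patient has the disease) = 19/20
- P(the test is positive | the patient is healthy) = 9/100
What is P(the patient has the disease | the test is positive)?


Using Bayes' theorem:
P(A|B) = P(B|A)·P(A) / P(B)

P(the test is positive) = 19/20 × 1/100 + 9/100 × 99/100
= 19/2000 + 891/10000 = 493/5000

P(the patient has the disease|the test is positive) = (19/2000) / (493/5000) = 95/986

P(the patient has the disease|the test is positive) = 95/986 ≈ 9.63%


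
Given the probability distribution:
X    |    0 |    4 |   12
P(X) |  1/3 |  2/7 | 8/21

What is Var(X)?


E[X] = 40/7
E[X²] = 416/7
Var(X) = E[X²] - (E[X])² = 416/7 - 1600/49 = 1312/49

Var(X) = 1312/49 ≈ 26.7755


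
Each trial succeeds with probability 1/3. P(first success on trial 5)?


Geometric: P(X=5) = (1-p)^(k-1)×p = (2/3)^4×1/3 = 16/243

P(X=5) = 16/243 ≈ 6.58%


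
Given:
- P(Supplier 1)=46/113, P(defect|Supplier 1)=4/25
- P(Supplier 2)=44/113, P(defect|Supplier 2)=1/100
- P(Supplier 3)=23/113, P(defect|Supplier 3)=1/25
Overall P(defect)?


P(B) = Σ P(B|Aᵢ)×P(Aᵢ)
  4/25×46/113 = 184/2825
  1/100×44/113 = 11/2825
  1/25×23/113 = 23/2825
Sum = 218/2825

P(defect) = 218/2825 ≈ 7.72%


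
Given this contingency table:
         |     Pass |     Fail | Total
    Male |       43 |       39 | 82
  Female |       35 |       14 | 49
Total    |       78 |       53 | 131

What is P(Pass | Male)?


P(Pass | Male) = 43/(43+39) = 43/82

P(Pass|Male) = 43/82 ≈ 52.44%


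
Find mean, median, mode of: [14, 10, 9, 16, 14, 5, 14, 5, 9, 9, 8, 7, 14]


Sorted: [5, 5, 7, 8, 9, 9, 9, 10, 14, 14, 14, 14, 16]
Mean = 134/13
Median = 9
Freq: {14: 4, 10: 1, 9: 3, 16: 1, 5: 2, 8: 1, 7: 1}
Mode: [14]

Mean=134/13, Median=9, Mode=14


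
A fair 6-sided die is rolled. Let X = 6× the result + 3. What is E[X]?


E[die] = (1+6)/2 = 7/2
E[X] = 6×7/2 + 3 = 24

E[X] = 24


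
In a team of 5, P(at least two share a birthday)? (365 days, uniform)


P(all different) = Π(365-i)/365 for i=0..4
= 0.972864
P(match) = 1 - 0.972864 = 0.027136

P ≈ 0.0271 ≈ 2.71%


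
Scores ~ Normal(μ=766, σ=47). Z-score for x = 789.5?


z = (x - μ)/σ = (789.5 - 766)/47 = 0.5

z = 0.5


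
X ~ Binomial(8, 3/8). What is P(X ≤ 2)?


P(X ≤ 2) = Σ P(X=i) for i=0..2
P(X=0) = 390625/16777216
P(X=1) = 234375/2097152
P(X=2) = 984375/4194304
Sum = 6203125/16777216

P(X ≤ 2) = 6203125/16777216 ≈ 36.97%


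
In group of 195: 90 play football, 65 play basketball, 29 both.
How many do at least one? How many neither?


|A∪B| = 90+65-29 = 126
Neither = 195-126 = 69

At least one: 126; Neither: 69


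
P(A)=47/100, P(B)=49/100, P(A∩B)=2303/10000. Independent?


P(A)×P(B) = 2303/10000
P(A∩B) = 2303/10000
Equal ✓ → Independent

Yes, independent


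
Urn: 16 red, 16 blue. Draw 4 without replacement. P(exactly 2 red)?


Hypergeometric: C(16,2)×C(16,2)/C(32,4)
= 120×120/35960 = 360/899

P(X=2) = 360/899 ≈ 40.04%


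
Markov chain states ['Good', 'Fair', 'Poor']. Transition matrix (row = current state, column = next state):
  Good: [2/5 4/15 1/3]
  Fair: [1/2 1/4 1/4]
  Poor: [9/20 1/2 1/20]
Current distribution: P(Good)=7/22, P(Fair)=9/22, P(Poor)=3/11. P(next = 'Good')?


P(next=Good) = Σᵢ P(now=i)×P(i→Good)
= 7/22×2/5 + 9/22×1/2 + 3/11×9/20
= 7/55 + 9/44 + 27/220 = 5/11

P = 5/11 ≈ 0.4545


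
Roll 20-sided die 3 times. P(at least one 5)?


P(no 5)^3 = (19/20)^3 = 6859/8000
P(≥1) = 1 - 6859/8000 = 1141/8000

P = 1141/8000 ≈ 14.26%


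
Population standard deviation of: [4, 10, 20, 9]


Mean = 43/4
  (4-43/4)²=729/16
  (10-43/4)²=9/16
  (20-43/4)²=1369/16
  (9-43/4)²=49/16
Σ(x-μ)² = 539/4
σ² = (539/4)/4 = 539/16

σ = √(539/16) ≈ 5.8041


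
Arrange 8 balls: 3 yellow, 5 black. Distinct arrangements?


8!/(3!×5!) = 56

56


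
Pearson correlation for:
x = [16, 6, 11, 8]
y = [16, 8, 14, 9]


n=4, Σx=41, Σy=47, Σxy=530, Σx²=477, Σy²=597
r = (4×530 - 41×47)/√((4×477 - 41²)(4×597 - 47²))
= 193/√(227×179) = 193/√40633 ≈ 193/201.5763 ≈ 0.9575

r ≈ 0.9575


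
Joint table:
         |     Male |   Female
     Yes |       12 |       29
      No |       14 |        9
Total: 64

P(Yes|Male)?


P(Yes|Male) = 12/(12+14) = 12/26 = 6/13

P = 6/13 ≈ 46.15%


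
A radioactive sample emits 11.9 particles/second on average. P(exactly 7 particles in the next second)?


Poisson(λ=11.9): P(X=7) = e^(-λ)×λ^k/k!
= e^(-11.9) × 11.9^7 / 7!
≈ 6.790404807e-06 × 33793154.1778 / 5040 ≈ 0.045530

P(X=7) ≈ 0.045530 ≈ 4.55%


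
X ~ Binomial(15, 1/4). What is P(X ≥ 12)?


P(X ≥ 12) = Σ P(X=i) for i=12..15
P(X=12) = 12285/1073741824
P(X=13) = 945/1073741824
P(X=14) = 45/1073741824
P(X=15) = 1/1073741824
Sum = 3319/268435456

P(X ≥ 12) = 3319/268435456 ≈ 0.00%


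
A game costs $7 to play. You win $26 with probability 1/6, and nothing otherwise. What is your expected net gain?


E[gain] = (26-7)×1/6 + (-7)×5/6
= 19/6 - 35/6 = -8/3

Expected net gain = $-8/3 ≈ $-2.67


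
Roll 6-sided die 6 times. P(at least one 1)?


P(no 1)^6 = (5/6)^6 = 15625/46656
P(≥1) = 1 - 15625/46656 = 31031/46656

P = 31031/46656 ≈ 66.51%


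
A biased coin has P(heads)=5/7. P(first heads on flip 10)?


Geometric: P(X=10) = (1-p)^(k-1)×p = (2/7)^9×5/7 = 2560/282475249

P(X=10) = 2560/282475249 ≈ 0.00%


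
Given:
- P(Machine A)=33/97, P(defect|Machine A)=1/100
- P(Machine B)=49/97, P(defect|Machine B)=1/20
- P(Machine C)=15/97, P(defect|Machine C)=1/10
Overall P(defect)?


P(B) = Σ P(B|Aᵢ)×P(Aᵢ)
  1/100×33/97 = 33/9700
  1/20×49/97 = 49/1940
  1/10×15/97 = 3/194
Sum = 107/2425

P(defect) = 107/2425 ≈ 4.41%


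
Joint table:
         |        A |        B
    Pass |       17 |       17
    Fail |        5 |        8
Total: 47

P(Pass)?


P(Pass) = (17+17)/47 = 34/47

P(Pass) = 34/47 ≈ 72.34%


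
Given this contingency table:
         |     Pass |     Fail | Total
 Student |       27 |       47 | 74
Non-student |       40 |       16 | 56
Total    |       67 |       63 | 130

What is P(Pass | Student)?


P(Pass | Student) = 27/(27+47) = 27/74

P(Pass|Student) = 27/74 ≈ 36.49%


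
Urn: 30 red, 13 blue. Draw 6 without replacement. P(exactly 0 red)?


Hypergeometric: C(30,0)×C(13,6)/C(43,6)
= 1×1716/6096454 = 66/234479

P(X=0) = 66/234479 ≈ 0.03%


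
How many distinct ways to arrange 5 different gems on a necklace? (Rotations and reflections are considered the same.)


Free circular arrangements: rotations and reflections both identified.
(n-1)!/2 = 4!/2 = 24/2 = 12

12


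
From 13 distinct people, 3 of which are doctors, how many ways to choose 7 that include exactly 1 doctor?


Choose 1 of the 3 doctors and 6 of the other 10 people:
C(3,1)×C(10,6) = 3×210 = 630

630


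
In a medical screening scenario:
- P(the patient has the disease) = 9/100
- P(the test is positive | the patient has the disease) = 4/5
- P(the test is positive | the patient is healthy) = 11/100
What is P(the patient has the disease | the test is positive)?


Using Bayes' theorem:
P(A|B) = P(B|A)·P(A) / P(B)

P(the test is positive) = 4/5 × 9/100 + 11/100 × 91/100
= 9/125 + 1001/10000 = 1721/10000

P(the patient has the disease|the test is positive) = (9/125) / (1721/10000) = 720/1721

P(the patient has the disease|the test is positive) = 720/1721 ≈ 41.84%


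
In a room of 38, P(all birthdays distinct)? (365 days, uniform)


P(all different) = Π(365-i)/365 for i=0..37
= (365/365)×(364/365)×...×(328/365)
= 0.135932

P ≈ 0.1359 ≈ 13.59%


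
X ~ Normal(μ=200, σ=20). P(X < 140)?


z = (140-200)/20 = -3.0
P(Z < -3.0) = 0.0013

P(X < 140) ≈ 0.0013


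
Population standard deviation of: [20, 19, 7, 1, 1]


Mean = 48/5
  (20-48/5)²=2704/25
  (19-48/5)²=2209/25
  (7-48/5)²=169/25
  (1-48/5)²=1849/25
  (1-48/5)²=1849/25
Σ(x-μ)² = 1756/5
σ² = (1756/5)/5 = 1756/25

σ = √(1756/25) ≈ 8.3809


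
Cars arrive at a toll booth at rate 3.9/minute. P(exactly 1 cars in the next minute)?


Poisson(λ=3.9): P(X=1) = e^(-λ)×λ^k/k!
= e^(-3.9) × 3.9^1 / 1!
≈ 0.02024191145 × 3.9 / 1 ≈ 0.078943

P(X=1) ≈ 0.078943 ≈ 7.89%


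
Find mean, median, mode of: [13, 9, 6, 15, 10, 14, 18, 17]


Sorted: [6, 9, 10, 13, 14, 15, 17, 18]
Mean = 102/8 = 51/4
Median = 27/2
Freq: {13: 1, 9: 1, 6: 1, 15: 1, 10: 1, 14: 1, 18: 1, 17: 1}
Mode: No mode

Mean=51/4, Median=27/2, Mode=No mode


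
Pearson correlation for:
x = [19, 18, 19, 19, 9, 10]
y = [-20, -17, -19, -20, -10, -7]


n=6, Σx=94, Σy=-93, Σxy=-1587, Σx²=1588, Σy²=1599
r = (6×(-1587) - 94×(-93))/√((6×1588 - 94²)(6×1599 - (-93)²))
= -780/√(692×945) = -780/√653940 ≈ -780/808.6656 ≈ -0.9646

r ≈ -0.9646


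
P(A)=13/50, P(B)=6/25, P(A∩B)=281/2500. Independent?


P(A)×P(B) = 39/625
P(A∩B) = 281/2500
Not equal → NOT independent

No, not independent


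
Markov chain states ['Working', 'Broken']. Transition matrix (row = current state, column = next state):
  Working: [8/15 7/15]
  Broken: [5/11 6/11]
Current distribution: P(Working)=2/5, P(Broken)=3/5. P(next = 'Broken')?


P(next=Broken) = Σᵢ P(now=i)×P(i→Broken)
= 2/5×7/15 + 3/5×6/11
= 14/75 + 18/55 = 424/825

P = 424/825 ≈ 0.5139


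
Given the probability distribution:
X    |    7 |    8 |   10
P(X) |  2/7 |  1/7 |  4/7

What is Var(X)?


E[X] = 62/7
E[X²] = 562/7
Var(X) = E[X²] - (E[X])² = 562/7 - 3844/49 = 90/49

Var(X) = 90/49 ≈ 1.8367


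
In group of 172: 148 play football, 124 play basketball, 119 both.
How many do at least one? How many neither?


|A∪B| = 148+124-119 = 153
Neither = 172-153 = 19

At least one: 153; Neither: 19


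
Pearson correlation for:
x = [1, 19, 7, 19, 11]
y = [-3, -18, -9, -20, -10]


n=5, Σx=57, Σy=-60, Σxy=-898, Σx²=893, Σy²=914
r = (5×(-898) - 57×(-60))/√((5×893 - 57²)(5×914 - (-60)²))
= -1070/√(1216×970) = -1070/√1179520 ≈ -1070/1086.0571 ≈ -0.9852

r ≈ -0.9852


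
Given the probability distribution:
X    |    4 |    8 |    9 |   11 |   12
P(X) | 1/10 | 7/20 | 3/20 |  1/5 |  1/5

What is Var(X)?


E[X] = 183/20
E[X²] = 1783/20
Var(X) = E[X²] - (E[X])² = 1783/20 - 33489/400 = 2171/400

Var(X) = 2171/400 ≈ 5.4275


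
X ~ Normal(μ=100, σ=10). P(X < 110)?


z = (110-100)/10 = 1.0
P(Z < 1.0) = 0.8413

P(X < 110) ≈ 0.8413


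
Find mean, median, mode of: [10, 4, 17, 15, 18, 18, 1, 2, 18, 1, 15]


Sorted: [1, 1, 2, 4, 10, 15, 15, 17, 18, 18, 18]
Mean = 119/11
Median = 15
Freq: {10: 1, 4: 1, 17: 1, 15: 2, 18: 3, 1: 2, 2: 1}
Mode: [18]

Mean=119/11, Median=15, Mode=18


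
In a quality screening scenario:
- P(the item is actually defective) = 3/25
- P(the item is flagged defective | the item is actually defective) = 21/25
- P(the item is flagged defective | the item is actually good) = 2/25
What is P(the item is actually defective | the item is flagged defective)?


Using Bayes' theorem:
P(A|B) = P(B|A)·P(A) / P(B)

P(the item is flagged defective) = 21/25 × 3/25 + 2/25 × 22/25
= 63/625 + 44/625 = 107/625

P(the item is actually defective|the item is flagged defective) = (63/625) / (107/625) = 63/107

P(the item is actually defective|the item is flagged defective) = 63/107 ≈ 58.88%


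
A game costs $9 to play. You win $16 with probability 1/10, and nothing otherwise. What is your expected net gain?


E[gain] = (16-9)×1/10 + (-9)×9/10
= 7/10 - 81/10 = -37/5

Expected net gain = $-37/5 ≈ $-7.40


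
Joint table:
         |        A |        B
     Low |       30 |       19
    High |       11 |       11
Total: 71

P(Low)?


P(Low) = (30+19)/71 = 49/71

P(Low) = 49/71 ≈ 69.01%


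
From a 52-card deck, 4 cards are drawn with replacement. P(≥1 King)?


P(not a King) = 48/52 = 12/13
P(none in 4 draws) = (12/13)^4 = 20736/28561
P(≥1 King) = 1 - 20736/28561 = 7825/28561

P = 7825/28561 ≈ 27.40%


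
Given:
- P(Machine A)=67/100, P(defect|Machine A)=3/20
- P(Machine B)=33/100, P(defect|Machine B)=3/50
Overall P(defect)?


P(B) = Σ P(B|Aᵢ)×P(Aᵢ)
  3/20×67/100 = 201/2000
  3/50×33/100 = 99/5000
Sum = 1203/10000

P(defect) = 1203/10000 ≈ 12.03%


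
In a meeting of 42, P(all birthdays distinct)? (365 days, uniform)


P(all different) = Π(365-i)/365 for i=0..41
= (365/365)×(364/365)×...×(324/365)
= 0.085970

P ≈ 0.0860 ≈ 8.60%


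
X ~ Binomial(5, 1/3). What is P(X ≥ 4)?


P(X ≥ 4) = Σ P(X=i) for i=4..5
P(X=4) = 10/243
P(X=5) = 1/243
Sum = 11/243

P(X ≥ 4) = 11/243 ≈ 4.53%


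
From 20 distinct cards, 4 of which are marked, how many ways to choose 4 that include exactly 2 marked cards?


Choose 2 of the 4 marked cards and 2 of the other 16 cards:
C(4,2)×C(16,2) = 6×120 = 720

720


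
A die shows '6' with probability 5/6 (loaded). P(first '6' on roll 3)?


Geometric: P(X=3) = (1-p)^(k-1)×p = (1/6)^2×5/6 = 5/216

P(X=3) = 5/216 ≈ 2.31%


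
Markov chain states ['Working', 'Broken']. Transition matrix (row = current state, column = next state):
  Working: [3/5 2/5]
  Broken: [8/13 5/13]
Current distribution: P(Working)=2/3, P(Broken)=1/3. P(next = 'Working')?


P(next=Working) = Σᵢ P(now=i)×P(i→Working)
= 2/3×3/5 + 1/3×8/13
= 2/5 + 8/39 = 118/195

P = 118/195 ≈ 0.6051


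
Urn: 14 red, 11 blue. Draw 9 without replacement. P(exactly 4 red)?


Hypergeometric: C(14,4)×C(11,5)/C(25,9)
= 1001×462/2042975 = 42042/185725

P(X=4) = 42042/185725 ≈ 22.64%


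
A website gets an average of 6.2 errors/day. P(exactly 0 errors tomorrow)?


Poisson(λ=6.2): P(X=0) = e^(-λ)×λ^k/k!
= e^(-6.2) × 6.2^0 / 0!
≈ 0.002029430636 × 1 / 1 ≈ 0.002029

P(X=0) ≈ 0.002029 ≈ 0.20%


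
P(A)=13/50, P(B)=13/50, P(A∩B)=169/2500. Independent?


P(A)×P(B) = 169/2500
P(A∩B) = 169/2500
Equal ✓ → Independent

Yes, independent


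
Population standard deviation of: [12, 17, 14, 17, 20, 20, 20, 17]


Mean = 137/8
  (12-137/8)²=1681/64
  (17-137/8)²=1/64
  (14-137/8)²=625/64
  (17-137/8)²=1/64
  (20-137/8)²=529/64
  (20-137/8)²=529/64
  (20-137/8)²=529/64
  (17-137/8)²=1/64
Σ(x-μ)² = 487/8
σ² = (487/8)/8 = 487/64

σ = √(487/64) ≈ 2.7585


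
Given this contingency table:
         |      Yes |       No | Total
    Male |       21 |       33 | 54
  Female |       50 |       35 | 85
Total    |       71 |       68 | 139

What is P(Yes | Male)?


P(Yes | Male) = 21/(21+33) = 21/54 = 7/18

P(Yes|Male) = 7/18 ≈ 38.89%


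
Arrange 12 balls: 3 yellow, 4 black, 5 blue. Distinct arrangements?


12!/(3!×4!×5!) = 27720

27720


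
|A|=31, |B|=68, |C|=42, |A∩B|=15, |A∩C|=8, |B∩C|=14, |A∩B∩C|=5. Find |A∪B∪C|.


|A∪B∪C| = 31+68+42-15-8-14+5 = 109

|A∪B∪C| = 109


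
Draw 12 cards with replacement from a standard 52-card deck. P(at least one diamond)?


P(not a diamond) = 39/52 = 3/4
P(none in 12 draws) = (3/4)^12 = 531441/16777216
P(≥1 diamond) = 1 - 531441/16777216 = 16245775/16777216

P = 16245775/16777216 ≈ 96.83%


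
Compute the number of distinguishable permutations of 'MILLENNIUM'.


Letters: 10, freq: {'M': 2, 'I': 2, 'L': 2, 'E': 1, 'N': 2, 'U': 1}
10!/(2!×2!×2!×1!×2!×1!) = 3628800/16 = 226800

226800


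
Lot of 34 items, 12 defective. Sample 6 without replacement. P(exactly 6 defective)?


Hypergeometric: C(12,6)×C(22,0)/C(34,6)
= 924×1/1344904 = 21/30566

P(X=6) = 21/30566 ≈ 0.07%


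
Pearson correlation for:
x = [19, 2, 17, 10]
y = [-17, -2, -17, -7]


n=4, Σx=48, Σy=-43, Σxy=-686, Σx²=754, Σy²=631
r = (4×(-686) - 48×(-43))/√((4×754 - 48²)(4×631 - (-43)²))
= -680/√(712×675) = -680/√480600 ≈ -680/693.2532 ≈ -0.9809

r ≈ -0.9809


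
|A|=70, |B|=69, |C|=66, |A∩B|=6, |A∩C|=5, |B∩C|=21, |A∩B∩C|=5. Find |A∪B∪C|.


|A∪B∪C| = 70+69+66-6-5-21+5 = 178

|A∪B∪C| = 178


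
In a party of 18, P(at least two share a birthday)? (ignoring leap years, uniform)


P(all different) = Π(365-i)/365 for i=0..17
= 0.653089
P(match) = 1 - 0.653089 = 0.346911

P ≈ 0.3469 ≈ 34.69%


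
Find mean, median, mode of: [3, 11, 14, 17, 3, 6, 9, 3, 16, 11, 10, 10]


Sorted: [3, 3, 3, 6, 9, 10, 10, 11, 11, 14, 16, 17]
Mean = 113/12
Median = 10
Freq: {3: 3, 11: 2, 14: 1, 17: 1, 6: 1, 9: 1, 16: 1, 10: 2}
Mode: [3]

Mean=113/12, Median=10, Mode=3


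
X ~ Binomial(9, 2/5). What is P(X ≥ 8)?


P(X ≥ 8) = Σ P(X=i) for i=8..9
P(X=8) = 6912/1953125
P(X=9) = 512/1953125
Sum = 7424/1953125

P(X ≥ 8) = 7424/1953125 ≈ 0.38%


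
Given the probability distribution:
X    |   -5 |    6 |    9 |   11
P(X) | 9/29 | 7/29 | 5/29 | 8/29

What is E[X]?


E[X] = Σ x·P(X=x)
= (-5)×(9/29) + (6)×(7/29) + (9)×(5/29) + (11)×(8/29)
= 130/29

E[X] = 130/29


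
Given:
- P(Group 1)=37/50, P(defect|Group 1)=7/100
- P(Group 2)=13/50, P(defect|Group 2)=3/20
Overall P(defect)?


P(B) = Σ P(B|Aᵢ)×P(Aᵢ)
  7/100×37/50 = 259/5000
  3/20×13/50 = 39/1000
Sum = 227/2500

P(defect) = 227/2500 ≈ 9.08%


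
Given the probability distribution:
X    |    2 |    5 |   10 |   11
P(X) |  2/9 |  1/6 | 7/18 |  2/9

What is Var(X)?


E[X] = 137/18
E[X²] = 425/6
Var(X) = E[X²] - (E[X])² = 425/6 - 18769/324 = 4181/324

Var(X) = 4181/324 ≈ 12.9043


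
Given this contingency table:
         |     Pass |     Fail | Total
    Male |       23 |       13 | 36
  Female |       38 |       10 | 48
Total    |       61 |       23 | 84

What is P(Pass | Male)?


P(Pass | Male) = 23/(23+13) = 23/36

P(Pass|Male) = 23/36 ≈ 63.89%


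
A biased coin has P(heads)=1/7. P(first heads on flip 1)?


Geometric: P(X=1) = (1-p)^(k-1)×p = (6/7)^0×1/7 = 1/7

P(X=1) = 1/7 ≈ 14.29%


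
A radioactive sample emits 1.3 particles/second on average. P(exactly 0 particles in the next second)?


Poisson(λ=1.3): P(X=0) = e^(-λ)×λ^k/k!
= e^(-1.3) × 1.3^0 / 0!
≈ 0.272531793 × 1 / 1 ≈ 0.272532

P(X=0) ≈ 0.272532 ≈ 27.25%


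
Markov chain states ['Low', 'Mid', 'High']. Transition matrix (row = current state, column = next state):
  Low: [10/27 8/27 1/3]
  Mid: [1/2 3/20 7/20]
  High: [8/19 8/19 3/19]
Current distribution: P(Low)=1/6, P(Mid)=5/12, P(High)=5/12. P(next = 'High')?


P(next=High) = Σᵢ P(now=i)×P(i→High)
= 1/6×1/3 + 5/12×7/20 + 5/12×3/19
= 1/18 + 7/48 + 5/76 = 731/2736

P = 731/2736 ≈ 0.2672


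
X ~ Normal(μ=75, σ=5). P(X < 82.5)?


z = (82.5-75)/5 = 1.5
P(Z < 1.5) = 0.9332

P(X < 82.5) ≈ 0.9332


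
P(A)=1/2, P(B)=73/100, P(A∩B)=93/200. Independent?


P(A)×P(B) = 73/200
P(A∩B) = 93/200
Not equal → NOT independent

No, not independent


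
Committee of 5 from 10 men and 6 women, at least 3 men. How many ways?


Count by #men:
  3M,2W: C(10,3)×C(6,2)=1800
  4M,1W: C(10,4)×C(6,1)=1260
  5M,0W: C(10,5)×C(6,0)=252
Total = 3312

3312


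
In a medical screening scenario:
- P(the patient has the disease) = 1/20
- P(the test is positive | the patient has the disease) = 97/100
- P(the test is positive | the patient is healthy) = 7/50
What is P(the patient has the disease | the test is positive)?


Using Bayes' theorem:
P(A|B) = P(B|A)·P(A) / P(B)

P(the test is positive) = 97/100 × 1/20 + 7/50 × 19/20
= 97/2000 + 133/1000 = 363/2000

P(the patient has the disease|the test is positive) = (97/2000) / (363/2000) = 97/363

P(the patient has the disease|the test is positive) = 97/363 ≈ 26.72%


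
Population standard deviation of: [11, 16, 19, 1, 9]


Mean = 56/5
  (11-56/5)²=1/25
  (16-56/5)²=576/25
  (19-56/5)²=1521/25
  (1-56/5)²=2601/25
  (9-56/5)²=121/25
Σ(x-μ)² = 964/5
σ² = (964/5)/5 = 964/25

σ = √(964/25) ≈ 6.2097


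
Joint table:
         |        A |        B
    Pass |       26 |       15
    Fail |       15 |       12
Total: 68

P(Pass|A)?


P(Pass|A) = 26/(26+15) = 26/41

P = 26/41 ≈ 63.41%


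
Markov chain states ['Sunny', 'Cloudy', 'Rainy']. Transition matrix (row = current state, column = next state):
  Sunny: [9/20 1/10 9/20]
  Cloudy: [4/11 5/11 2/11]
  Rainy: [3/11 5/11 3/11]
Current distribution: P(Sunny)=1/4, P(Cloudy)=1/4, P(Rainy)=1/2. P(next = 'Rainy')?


P(next=Rainy) = Σᵢ P(now=i)×P(i→Rainy)
= 1/4×9/20 + 1/4×2/11 + 1/2×3/11
= 9/80 + 1/22 + 3/22 = 259/880

P = 259/880 ≈ 0.2943


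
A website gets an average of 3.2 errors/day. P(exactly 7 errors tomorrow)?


Poisson(λ=3.2): P(X=7) = e^(-λ)×λ^k/k!
= e^(-3.2) × 3.2^7 / 7!
≈ 0.04076220398 × 3435.9738368 / 5040 ≈ 0.027789

P(X=7) ≈ 0.027789 ≈ 2.78%


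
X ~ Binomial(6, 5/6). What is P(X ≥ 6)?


P(X ≥ 6) = Σ P(X=i) for i=6..6
P(X=6) = 15625/46656
Sum = 15625/46656

P(X ≥ 6) = 15625/46656 ≈ 33.49%


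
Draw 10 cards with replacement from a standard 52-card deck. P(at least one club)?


P(not a club) = 39/52 = 3/4
P(none in 10 draws) = (3/4)^10 = 59049/1048576
P(≥1 club) = 1 - 59049/1048576 = 989527/1048576

P = 989527/1048576 ≈ 94.37%
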